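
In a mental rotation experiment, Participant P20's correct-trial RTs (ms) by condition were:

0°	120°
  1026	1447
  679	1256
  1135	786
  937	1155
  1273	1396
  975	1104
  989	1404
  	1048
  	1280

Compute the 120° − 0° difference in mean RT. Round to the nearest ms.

M(0°) = 7014/7 = 1002.000
M(120°) = 10876/9 = 1208.444
Difference = 1208.444 − 1002.000 = 206.444 ms

206 ms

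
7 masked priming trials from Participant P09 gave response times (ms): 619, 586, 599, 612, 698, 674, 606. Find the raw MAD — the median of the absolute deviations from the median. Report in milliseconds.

Sorted: 586, 599, 606, 612, 619, 674, 698 → median = 612
|x − 612|: 7, 26, 13, 0, 86, 62, 6
Sorted deviations: 0, 6, 7, 13, 26, 62, 86 → MAD = 13

13 ms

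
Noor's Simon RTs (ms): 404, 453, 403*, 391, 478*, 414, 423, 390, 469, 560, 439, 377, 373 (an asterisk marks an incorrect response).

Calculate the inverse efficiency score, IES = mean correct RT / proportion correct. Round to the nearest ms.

Correct trials (n=11): 404, 453, 391, 414, 423, 390, 469, 560, 439, 377, 373
Mean correct RT = 4693/11 = 426.6364 ms
Proportion correct = 11/13
IES = 426.6364 / (11/13) = 504.207 ms

504 ms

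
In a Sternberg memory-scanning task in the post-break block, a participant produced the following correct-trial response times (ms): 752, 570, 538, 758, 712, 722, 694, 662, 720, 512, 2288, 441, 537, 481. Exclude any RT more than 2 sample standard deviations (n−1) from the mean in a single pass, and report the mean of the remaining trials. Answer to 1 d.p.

n = 14, ΣRT = 10387, M = 741.929
Σ(x−M)² = 2725806.93; s = √(2725806.93/13) = 457.906
Cutoffs: 741.929 ± 2·457.906 → [-173.9, 1657.7]
Outside: 2288 → excluded.
Retained (n=13): Σ = 8099, mean = 8099/13 = 623.000

623.0 ms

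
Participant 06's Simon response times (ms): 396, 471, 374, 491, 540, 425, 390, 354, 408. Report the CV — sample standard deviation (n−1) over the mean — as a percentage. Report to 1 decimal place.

14.2%

n = 9, Σ = 3849, M = 427.6667
Σ(x−M)² = 29630.000; s = √(29630.000/8) = 60.8584
CV = 60.8584 / 427.6667 = 0.14230 = 14.230%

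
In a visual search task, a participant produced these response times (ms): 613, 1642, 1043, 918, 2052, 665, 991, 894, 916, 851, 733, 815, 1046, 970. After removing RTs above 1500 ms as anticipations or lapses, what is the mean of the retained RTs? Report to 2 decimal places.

871.25 ms

Excluded: 1642, 2052
Retained (n=12): Σ = 10455
Mean = 10455/12 = 871.2500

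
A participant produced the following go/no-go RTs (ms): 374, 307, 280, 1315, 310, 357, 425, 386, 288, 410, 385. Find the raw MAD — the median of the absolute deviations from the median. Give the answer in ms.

Sorted: 280, 288, 307, 310, 357, 374, 385, 386, 410, 425, 1315 → median = 374
|x − 374|: 0, 67, 94, 941, 64, 17, 51, 12, 86, 36, 11
Sorted deviations: 0, 11, 12, 17, 36, 51, 64, 67, 86, 94, 941 → MAD = 51

51 ms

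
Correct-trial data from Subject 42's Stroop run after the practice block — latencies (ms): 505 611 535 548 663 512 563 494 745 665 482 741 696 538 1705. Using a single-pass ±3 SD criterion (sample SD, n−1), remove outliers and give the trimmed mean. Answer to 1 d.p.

n = 15, ΣRT = 10003, M = 666.867
Σ(x−M)² = 1266465.73; s = √(1266465.73/14) = 300.769
Cutoffs: 666.867 ± 3·300.769 → [-235.4, 1569.2]
Outside: 1705 → excluded.
Retained (n=14): Σ = 8298, mean = 8298/14 = 592.714

592.7 ms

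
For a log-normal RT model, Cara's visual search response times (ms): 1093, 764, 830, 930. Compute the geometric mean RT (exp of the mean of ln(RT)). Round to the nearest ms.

ln(RT): 6.9967, 6.6386, 6.7214, 6.8352
Mean ln(RT) = 27.1919/4 = 6.79796
Geometric mean = exp(6.79796) = 896.02 ms

896 ms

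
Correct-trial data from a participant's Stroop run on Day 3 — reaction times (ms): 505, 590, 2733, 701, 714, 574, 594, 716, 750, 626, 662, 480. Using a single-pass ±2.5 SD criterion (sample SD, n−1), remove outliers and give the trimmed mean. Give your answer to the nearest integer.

n = 12, ΣRT = 9645, M = 803.750
Σ(x−M)² = 4139430.25; s = √(4139430.25/11) = 613.443
Cutoffs: 803.750 ± 2.5·613.443 → [-729.9, 2337.4]
Outside: 2733 → excluded.
Retained (n=11): Σ = 6912, mean = 6912/11 = 628.364

628 ms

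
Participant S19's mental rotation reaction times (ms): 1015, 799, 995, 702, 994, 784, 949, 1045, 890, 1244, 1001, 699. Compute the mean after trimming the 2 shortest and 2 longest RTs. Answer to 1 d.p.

928.4 ms

Sorted: 699, 702, 784, 799, 890, 949, 994, 995, 1001, 1015, 1045, 1244
Drop lowest 2 (699, 702) and highest 2 (1045, 1244)
Remaining (n=8): Σ = 7427, mean = 7427/8 = 928.375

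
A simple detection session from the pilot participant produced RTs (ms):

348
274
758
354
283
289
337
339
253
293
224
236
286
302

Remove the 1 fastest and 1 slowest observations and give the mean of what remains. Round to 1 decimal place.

299.5 ms

Sorted: 224, 236, 253, 274, 283, 286, 289, 293, 302, 337, 339, 348, 354, 758
Drop lowest 1 (224) and highest 1 (758)
Remaining (n=12): Σ = 3594, mean = 3594/12 = 299.500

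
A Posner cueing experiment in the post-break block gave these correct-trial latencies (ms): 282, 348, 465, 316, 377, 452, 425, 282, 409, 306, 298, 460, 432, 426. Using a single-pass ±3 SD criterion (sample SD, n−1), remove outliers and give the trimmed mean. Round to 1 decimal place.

n = 14, ΣRT = 5278, M = 377.000
Σ(x−M)² = 62906.00; s = √(62906.00/13) = 69.562
Cutoffs: 377.000 ± 3·69.562 → [168.3, 585.7]
No RTs fall outside the cutoffs; all 14 retained. Mean = 5278/14 = 377.000

377.0 ms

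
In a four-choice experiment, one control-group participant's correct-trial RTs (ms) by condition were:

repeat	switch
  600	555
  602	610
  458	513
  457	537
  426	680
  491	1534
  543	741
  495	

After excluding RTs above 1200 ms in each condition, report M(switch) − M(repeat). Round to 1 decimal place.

switch: exclude 1534
M(repeat) = 4072/8 = 509.000
M(switch) = 3636/6 = 606.000
Difference = 606.000 − 509.000 = 97.000 ms

97.0 ms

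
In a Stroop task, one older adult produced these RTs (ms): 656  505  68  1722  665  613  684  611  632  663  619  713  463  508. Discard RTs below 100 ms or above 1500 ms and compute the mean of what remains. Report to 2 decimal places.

Excluded: 68, 1722
Retained (n=12): Σ = 7332
Mean = 7332/12 = 611.0000

611.00 ms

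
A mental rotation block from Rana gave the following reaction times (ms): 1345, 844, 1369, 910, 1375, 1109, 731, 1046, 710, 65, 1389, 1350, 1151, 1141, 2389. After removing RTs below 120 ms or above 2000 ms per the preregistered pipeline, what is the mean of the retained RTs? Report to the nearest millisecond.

Excluded: 65, 2389
Retained (n=13): Σ = 14470
Mean = 14470/13 = 1113.0769

1113 ms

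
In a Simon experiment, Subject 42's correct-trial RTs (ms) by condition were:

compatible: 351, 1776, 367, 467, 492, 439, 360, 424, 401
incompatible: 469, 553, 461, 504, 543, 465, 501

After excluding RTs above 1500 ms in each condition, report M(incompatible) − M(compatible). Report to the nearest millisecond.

87 ms

compatible: exclude 1776
M(compatible) = 3301/8 = 412.625
M(incompatible) = 3496/7 = 499.429
Difference = 499.429 − 412.625 = 86.804 ms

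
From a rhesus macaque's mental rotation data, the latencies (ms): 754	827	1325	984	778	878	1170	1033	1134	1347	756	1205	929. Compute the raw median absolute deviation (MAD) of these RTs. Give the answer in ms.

Sorted: 754, 756, 778, 827, 878, 929, 984, 1033, 1134, 1170, 1205, 1325, 1347 → median = 984
|x − 984|: 230, 157, 341, 0, 206, 106, 186, 49, 150, 363, 228, 221, 55
Sorted deviations: 0, 49, 55, 106, 150, 157, 186, 206, 221, 228, 230, 341, 363 → MAD = 186

186 ms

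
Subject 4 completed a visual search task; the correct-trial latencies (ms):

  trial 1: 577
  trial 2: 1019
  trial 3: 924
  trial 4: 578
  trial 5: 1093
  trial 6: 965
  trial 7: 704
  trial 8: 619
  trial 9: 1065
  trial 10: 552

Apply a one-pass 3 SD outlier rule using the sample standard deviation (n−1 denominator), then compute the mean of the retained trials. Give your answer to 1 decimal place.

n = 10, ΣRT = 8096, M = 809.600
Σ(x−M)² = 448208.40; s = √(448208.40/9) = 223.161
Cutoffs: 809.600 ± 3·223.161 → [140.1, 1479.1]
No RTs fall outside the cutoffs; all 10 retained. Mean = 8096/10 = 809.600

809.6 ms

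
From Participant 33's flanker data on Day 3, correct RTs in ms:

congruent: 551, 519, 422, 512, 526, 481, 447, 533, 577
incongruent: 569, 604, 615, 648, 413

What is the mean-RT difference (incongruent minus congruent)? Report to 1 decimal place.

62.2 ms

M(congruent) = 4568/9 = 507.556
M(incongruent) = 2849/5 = 569.800
Difference = 569.800 − 507.556 = 62.244 ms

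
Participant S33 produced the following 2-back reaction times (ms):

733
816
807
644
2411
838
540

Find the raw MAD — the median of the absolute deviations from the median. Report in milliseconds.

Sorted: 540, 644, 733, 807, 816, 838, 2411 → median = 807
|x − 807|: 74, 9, 0, 163, 1604, 31, 267
Sorted deviations: 0, 9, 31, 74, 163, 267, 1604 → MAD = 74

74 ms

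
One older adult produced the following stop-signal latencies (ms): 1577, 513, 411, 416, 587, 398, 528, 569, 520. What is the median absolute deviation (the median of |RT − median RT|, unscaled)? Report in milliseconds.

Sorted: 398, 411, 416, 513, 520, 528, 569, 587, 1577 → median = 520
|x − 520|: 1057, 7, 109, 104, 67, 122, 8, 49, 0
Sorted deviations: 0, 7, 8, 49, 67, 104, 109, 122, 1057 → MAD = 67

67 ms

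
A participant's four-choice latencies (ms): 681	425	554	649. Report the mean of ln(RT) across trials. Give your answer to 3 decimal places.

6.342

ln(RT): 6.5236, 6.0521, 6.3172, 6.4754
Σ ln(RT) = 25.3682
Mean = 25.3682/4 = 6.34206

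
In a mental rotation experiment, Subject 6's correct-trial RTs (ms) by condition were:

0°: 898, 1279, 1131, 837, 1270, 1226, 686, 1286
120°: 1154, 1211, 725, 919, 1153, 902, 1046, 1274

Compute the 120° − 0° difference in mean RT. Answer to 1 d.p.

M(0°) = 8613/8 = 1076.625
M(120°) = 8384/8 = 1048.000
Difference = 1048.000 − 1076.625 = -28.625 ms

-28.6 ms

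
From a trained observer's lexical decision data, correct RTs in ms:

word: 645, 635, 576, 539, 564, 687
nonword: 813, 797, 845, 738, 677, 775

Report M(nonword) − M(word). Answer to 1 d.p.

166.5 ms

M(word) = 3646/6 = 607.667
M(nonword) = 4645/6 = 774.167
Difference = 774.167 − 607.667 = 166.500 ms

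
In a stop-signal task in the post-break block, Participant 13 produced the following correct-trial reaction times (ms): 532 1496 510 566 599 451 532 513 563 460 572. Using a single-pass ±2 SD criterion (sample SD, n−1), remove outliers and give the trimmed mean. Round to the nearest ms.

n = 11, ΣRT = 6794, M = 617.636
Σ(x−M)² = 869422.55; s = √(869422.55/10) = 294.860
Cutoffs: 617.636 ± 2·294.860 → [27.9, 1207.4]
Outside: 1496 → excluded.
Retained (n=10): Σ = 5298, mean = 5298/10 = 529.800

530 ms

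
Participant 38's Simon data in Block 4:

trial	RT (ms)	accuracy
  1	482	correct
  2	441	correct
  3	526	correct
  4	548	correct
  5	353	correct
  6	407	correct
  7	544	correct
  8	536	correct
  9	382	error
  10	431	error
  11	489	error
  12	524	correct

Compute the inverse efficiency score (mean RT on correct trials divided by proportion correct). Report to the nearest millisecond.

646 ms

Correct trials (n=9): 482, 441, 526, 548, 353, 407, 544, 536, 524
Mean correct RT = 4361/9 = 484.5556 ms
Proportion correct = 9/12
IES = 484.5556 / (9/12) = 646.074 ms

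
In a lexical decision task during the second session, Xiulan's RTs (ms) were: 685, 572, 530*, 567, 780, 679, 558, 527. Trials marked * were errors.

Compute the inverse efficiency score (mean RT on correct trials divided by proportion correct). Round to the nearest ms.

Correct trials (n=7): 685, 572, 567, 780, 679, 558, 527
Mean correct RT = 4368/7 = 624.0000 ms
Proportion correct = 7/8
IES = 624.0000 / (7/8) = 713.143 ms

713 ms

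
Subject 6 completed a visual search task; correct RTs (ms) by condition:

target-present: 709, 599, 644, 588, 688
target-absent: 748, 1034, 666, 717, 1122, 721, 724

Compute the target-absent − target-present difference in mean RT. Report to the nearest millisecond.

173 ms

M(target-present) = 3228/5 = 645.600
M(target-absent) = 5732/7 = 818.857
Difference = 818.857 − 645.600 = 173.257 ms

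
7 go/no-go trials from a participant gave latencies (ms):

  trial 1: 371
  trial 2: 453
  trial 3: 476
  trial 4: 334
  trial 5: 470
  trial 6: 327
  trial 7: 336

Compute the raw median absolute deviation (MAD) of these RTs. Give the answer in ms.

44 ms

Sorted: 327, 334, 336, 371, 453, 470, 476 → median = 371
|x − 371|: 0, 82, 105, 37, 99, 44, 35
Sorted deviations: 0, 35, 37, 44, 82, 99, 105 → MAD = 44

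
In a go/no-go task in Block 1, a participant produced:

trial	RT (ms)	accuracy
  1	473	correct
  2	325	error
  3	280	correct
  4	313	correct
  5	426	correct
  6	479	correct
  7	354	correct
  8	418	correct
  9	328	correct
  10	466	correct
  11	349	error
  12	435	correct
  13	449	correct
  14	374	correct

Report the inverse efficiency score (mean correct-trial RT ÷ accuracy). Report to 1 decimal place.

466.2 ms

Correct trials (n=12): 473, 280, 313, 426, 479, 354, 418, 328, 466, 435, 449, 374
Mean correct RT = 4795/12 = 399.5833 ms
Proportion correct = 12/14
IES = 399.5833 / (12/14) = 466.181 ms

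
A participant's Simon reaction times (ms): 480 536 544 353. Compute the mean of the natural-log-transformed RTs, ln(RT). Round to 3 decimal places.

ln(RT): 6.1738, 6.2841, 6.2989, 5.8665
Σ ln(RT) = 24.6233
Mean = 24.6233/4 = 6.15583

6.156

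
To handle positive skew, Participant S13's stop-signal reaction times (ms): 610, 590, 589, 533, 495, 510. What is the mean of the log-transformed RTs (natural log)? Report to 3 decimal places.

6.315

ln(RT): 6.4135, 6.3801, 6.3784, 6.2785, 6.2046, 6.2344
Σ ln(RT) = 37.8895
Mean = 37.8895/6 = 6.31492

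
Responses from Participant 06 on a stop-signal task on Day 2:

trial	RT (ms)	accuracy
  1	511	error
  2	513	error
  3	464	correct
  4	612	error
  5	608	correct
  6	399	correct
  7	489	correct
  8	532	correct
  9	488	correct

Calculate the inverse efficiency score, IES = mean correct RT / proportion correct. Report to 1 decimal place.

Correct trials (n=6): 464, 608, 399, 489, 532, 488
Mean correct RT = 2980/6 = 496.6667 ms
Proportion correct = 6/9
IES = 496.6667 / (6/9) = 745.000 ms

745.0 ms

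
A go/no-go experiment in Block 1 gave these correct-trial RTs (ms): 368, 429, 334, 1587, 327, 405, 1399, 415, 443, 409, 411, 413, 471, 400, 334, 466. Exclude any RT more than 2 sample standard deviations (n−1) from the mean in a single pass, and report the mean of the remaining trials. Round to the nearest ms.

n = 16, ΣRT = 8611, M = 538.188
Σ(x−M)² = 2129210.44; s = √(2129210.44/15) = 376.759
Cutoffs: 538.188 ± 2·376.759 → [-215.3, 1291.7]
Outside: 1399, 1587 → excluded.
Retained (n=14): Σ = 5625, mean = 5625/14 = 401.786

402 ms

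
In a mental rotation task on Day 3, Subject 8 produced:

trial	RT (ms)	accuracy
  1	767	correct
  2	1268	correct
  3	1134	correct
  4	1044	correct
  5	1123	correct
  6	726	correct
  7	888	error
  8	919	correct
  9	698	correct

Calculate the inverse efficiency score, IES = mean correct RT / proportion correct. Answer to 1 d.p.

Correct trials (n=8): 767, 1268, 1134, 1044, 1123, 726, 919, 698
Mean correct RT = 7679/8 = 959.8750 ms
Proportion correct = 8/9
IES = 959.8750 / (8/9) = 1079.859 ms

1079.9 ms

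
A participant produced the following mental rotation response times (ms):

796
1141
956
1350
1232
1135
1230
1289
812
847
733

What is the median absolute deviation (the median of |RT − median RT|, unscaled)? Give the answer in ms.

Sorted: 733, 796, 812, 847, 956, 1135, 1141, 1230, 1232, 1289, 1350 → median = 1135
|x − 1135|: 339, 6, 179, 215, 97, 0, 95, 154, 323, 288, 402
Sorted deviations: 0, 6, 95, 97, 154, 179, 215, 288, 323, 339, 402 → MAD = 179

179 ms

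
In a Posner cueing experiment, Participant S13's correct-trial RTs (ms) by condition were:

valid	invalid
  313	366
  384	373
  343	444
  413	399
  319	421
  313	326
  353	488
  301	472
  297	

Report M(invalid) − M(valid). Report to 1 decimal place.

73.8 ms

M(valid) = 3036/9 = 337.333
M(invalid) = 3289/8 = 411.125
Difference = 411.125 − 337.333 = 73.792 ms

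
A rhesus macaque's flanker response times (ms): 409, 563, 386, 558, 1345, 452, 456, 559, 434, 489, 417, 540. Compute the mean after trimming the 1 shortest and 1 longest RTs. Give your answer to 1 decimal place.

487.7 ms

Sorted: 386, 409, 417, 434, 452, 456, 489, 540, 558, 559, 563, 1345
Drop lowest 1 (386) and highest 1 (1345)
Remaining (n=10): Σ = 4877, mean = 4877/10 = 487.700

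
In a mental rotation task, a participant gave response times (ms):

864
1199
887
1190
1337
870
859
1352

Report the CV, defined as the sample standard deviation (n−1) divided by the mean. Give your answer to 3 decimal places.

0.207

n = 8, Σ = 8558, M = 1069.7500
Σ(x−M)² = 342299.500; s = √(342299.500/7) = 221.1333
CV = 221.1333 / 1069.7500 = 0.20671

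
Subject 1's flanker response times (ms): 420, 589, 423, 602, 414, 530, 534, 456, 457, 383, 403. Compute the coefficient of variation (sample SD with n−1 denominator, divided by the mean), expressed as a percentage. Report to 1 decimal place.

16.3%

n = 11, Σ = 5211, M = 473.7273
Σ(x−M)² = 59396.182; s = √(59396.182/10) = 77.0689
CV = 77.0689 / 473.7273 = 0.16269 = 16.269%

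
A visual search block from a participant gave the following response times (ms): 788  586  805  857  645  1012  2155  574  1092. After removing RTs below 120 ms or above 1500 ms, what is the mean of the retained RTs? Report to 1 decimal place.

794.9 ms

Excluded: 2155
Retained (n=8): Σ = 6359
Mean = 6359/8 = 794.8750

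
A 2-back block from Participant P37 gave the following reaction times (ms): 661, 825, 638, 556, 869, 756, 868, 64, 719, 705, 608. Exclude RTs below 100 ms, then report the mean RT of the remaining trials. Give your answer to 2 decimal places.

720.50 ms

Excluded: 64
Retained (n=10): Σ = 7205
Mean = 7205/10 = 720.5000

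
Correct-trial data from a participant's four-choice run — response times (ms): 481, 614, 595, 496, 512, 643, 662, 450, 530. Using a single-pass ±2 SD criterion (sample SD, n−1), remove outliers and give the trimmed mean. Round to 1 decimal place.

553.7 ms

n = 9, ΣRT = 4983, M = 553.667
Σ(x−M)² = 46714.00; s = √(46714.00/8) = 76.415
Cutoffs: 553.667 ± 2·76.415 → [400.8, 706.5]
No RTs fall outside the cutoffs; all 9 retained. Mean = 4983/9 = 553.667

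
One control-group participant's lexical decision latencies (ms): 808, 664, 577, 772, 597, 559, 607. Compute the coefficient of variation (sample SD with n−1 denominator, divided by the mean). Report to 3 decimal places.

n = 7, Σ = 4584, M = 654.8571
Σ(x−M)² = 58146.857; s = √(58146.857/6) = 98.4436
CV = 98.4436 / 654.8571 = 0.15033

0.150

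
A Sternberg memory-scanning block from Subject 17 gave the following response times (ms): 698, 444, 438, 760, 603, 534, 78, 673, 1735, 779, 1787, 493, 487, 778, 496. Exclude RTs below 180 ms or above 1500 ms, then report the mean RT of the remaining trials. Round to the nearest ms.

Excluded: 78, 1735, 1787
Retained (n=12): Σ = 7183
Mean = 7183/12 = 598.5833

599 ms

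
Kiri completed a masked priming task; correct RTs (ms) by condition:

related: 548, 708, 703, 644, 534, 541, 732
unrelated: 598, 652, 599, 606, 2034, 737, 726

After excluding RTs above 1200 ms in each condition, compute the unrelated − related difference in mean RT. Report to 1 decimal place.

23.0 ms

unrelated: exclude 2034
M(related) = 4410/7 = 630.000
M(unrelated) = 3918/6 = 653.000
Difference = 653.000 − 630.000 = 23.000 ms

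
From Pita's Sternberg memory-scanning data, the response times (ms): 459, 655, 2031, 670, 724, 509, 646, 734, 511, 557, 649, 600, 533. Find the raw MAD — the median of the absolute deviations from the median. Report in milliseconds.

Sorted: 459, 509, 511, 533, 557, 600, 646, 649, 655, 670, 724, 734, 2031 → median = 646
|x − 646|: 187, 9, 1385, 24, 78, 137, 0, 88, 135, 89, 3, 46, 113
Sorted deviations: 0, 3, 9, 24, 46, 78, 88, 89, 113, 135, 137, 187, 1385 → MAD = 88

88 ms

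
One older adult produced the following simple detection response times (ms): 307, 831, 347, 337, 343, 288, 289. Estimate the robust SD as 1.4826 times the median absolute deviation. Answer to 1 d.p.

Sorted: 288, 289, 307, 337, 343, 347, 831 → median = 337
|x − 337| sorted: 0, 6, 10, 30, 48, 49, 494 → MAD = 30
Robust SD ≈ 1.4826 × 30 = 44.478

44.5 ms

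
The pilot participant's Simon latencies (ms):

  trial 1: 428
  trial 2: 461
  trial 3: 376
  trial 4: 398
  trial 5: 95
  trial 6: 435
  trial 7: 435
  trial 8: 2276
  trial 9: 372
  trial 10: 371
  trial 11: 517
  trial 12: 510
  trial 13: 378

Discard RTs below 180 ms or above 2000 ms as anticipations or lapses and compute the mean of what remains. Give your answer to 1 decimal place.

Excluded: 95, 2276
Retained (n=11): Σ = 4681
Mean = 4681/11 = 425.5455

425.5 ms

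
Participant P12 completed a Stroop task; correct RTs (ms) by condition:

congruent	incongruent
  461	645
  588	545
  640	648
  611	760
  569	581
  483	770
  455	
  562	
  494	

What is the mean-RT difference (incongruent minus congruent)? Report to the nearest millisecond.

118 ms

M(congruent) = 4863/9 = 540.333
M(incongruent) = 3949/6 = 658.167
Difference = 658.167 − 540.333 = 117.833 ms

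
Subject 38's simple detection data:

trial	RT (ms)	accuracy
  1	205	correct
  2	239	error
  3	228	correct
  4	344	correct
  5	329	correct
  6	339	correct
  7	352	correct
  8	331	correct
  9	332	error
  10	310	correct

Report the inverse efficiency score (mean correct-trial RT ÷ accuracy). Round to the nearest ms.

Correct trials (n=8): 205, 228, 344, 329, 339, 352, 331, 310
Mean correct RT = 2438/8 = 304.7500 ms
Proportion correct = 8/10
IES = 304.7500 / (8/10) = 380.938 ms

381 ms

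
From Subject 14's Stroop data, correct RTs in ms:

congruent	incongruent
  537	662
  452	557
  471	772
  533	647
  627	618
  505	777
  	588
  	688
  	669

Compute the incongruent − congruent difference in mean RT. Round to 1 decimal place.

M(congruent) = 3125/6 = 520.833
M(incongruent) = 5978/9 = 664.222
Difference = 664.222 − 520.833 = 143.389 ms

143.4 ms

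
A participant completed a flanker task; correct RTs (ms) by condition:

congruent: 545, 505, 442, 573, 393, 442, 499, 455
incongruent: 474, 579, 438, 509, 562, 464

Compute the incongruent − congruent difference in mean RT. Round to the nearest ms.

M(congruent) = 3854/8 = 481.750
M(incongruent) = 3026/6 = 504.333
Difference = 504.333 − 481.750 = 22.583 ms

23 ms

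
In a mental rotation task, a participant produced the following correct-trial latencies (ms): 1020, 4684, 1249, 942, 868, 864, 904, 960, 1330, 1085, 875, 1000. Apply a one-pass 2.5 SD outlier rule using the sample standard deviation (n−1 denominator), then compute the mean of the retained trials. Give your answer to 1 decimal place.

n = 12, ΣRT = 15781, M = 1315.083
Σ(x−M)² = 12624776.92; s = √(12624776.92/11) = 1071.311
Cutoffs: 1315.083 ± 2.5·1071.311 → [-1363.2, 3993.4]
Outside: 4684 → excluded.
Retained (n=11): Σ = 11097, mean = 11097/11 = 1008.818

1008.8 ms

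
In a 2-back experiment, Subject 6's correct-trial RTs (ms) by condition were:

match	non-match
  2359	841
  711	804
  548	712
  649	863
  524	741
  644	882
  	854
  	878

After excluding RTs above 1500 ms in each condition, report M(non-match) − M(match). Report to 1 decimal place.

match: exclude 2359
M(match) = 3076/5 = 615.200
M(non-match) = 6575/8 = 821.875
Difference = 821.875 − 615.200 = 206.675 ms

206.7 ms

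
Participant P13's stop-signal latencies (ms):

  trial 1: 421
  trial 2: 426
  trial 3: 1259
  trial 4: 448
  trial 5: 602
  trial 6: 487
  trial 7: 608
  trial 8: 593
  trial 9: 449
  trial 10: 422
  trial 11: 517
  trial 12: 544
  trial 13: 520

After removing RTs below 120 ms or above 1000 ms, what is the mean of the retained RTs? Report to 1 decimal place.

Excluded: 1259
Retained (n=12): Σ = 6037
Mean = 6037/12 = 503.0833

503.1 ms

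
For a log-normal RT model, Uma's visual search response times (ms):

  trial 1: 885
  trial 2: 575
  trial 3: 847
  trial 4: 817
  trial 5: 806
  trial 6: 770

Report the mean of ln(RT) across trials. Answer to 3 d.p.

6.654

ln(RT): 6.7856, 6.3544, 6.7417, 6.7056, 6.6921, 6.6464
Σ ln(RT) = 39.9258
Mean = 39.9258/6 = 6.65430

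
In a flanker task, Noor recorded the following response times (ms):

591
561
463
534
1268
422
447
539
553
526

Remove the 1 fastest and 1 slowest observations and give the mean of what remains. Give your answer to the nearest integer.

Sorted: 422, 447, 463, 526, 534, 539, 553, 561, 591, 1268
Drop lowest 1 (422) and highest 1 (1268)
Remaining (n=8): Σ = 4214, mean = 4214/8 = 526.750

527 ms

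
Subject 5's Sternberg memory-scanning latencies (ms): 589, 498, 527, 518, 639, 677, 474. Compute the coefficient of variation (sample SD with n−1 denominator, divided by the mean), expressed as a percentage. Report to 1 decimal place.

13.6%

n = 7, Σ = 3922, M = 560.2857
Σ(x−M)² = 34863.429; s = √(34863.429/6) = 76.2271
CV = 76.2271 / 560.2857 = 0.13605 = 13.605%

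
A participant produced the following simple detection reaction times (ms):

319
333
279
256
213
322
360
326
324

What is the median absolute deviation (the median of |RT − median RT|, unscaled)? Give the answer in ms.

Sorted: 213, 256, 279, 319, 322, 324, 326, 333, 360 → median = 322
|x − 322|: 3, 11, 43, 66, 109, 0, 38, 4, 2
Sorted deviations: 0, 2, 3, 4, 11, 38, 43, 66, 109 → MAD = 11

11 ms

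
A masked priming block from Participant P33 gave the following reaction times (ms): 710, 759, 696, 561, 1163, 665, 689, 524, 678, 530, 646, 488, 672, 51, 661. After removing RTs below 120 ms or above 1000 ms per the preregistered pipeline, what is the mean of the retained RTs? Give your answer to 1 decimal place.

Excluded: 51, 1163
Retained (n=13): Σ = 8279
Mean = 8279/13 = 636.8462

636.8 ms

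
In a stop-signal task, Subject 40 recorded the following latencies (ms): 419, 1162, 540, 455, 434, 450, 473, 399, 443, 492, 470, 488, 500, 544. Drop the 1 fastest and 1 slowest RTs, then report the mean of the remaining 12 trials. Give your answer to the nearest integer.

Sorted: 399, 419, 434, 443, 450, 455, 470, 473, 488, 492, 500, 540, 544, 1162
Drop lowest 1 (399) and highest 1 (1162)
Remaining (n=12): Σ = 5708, mean = 5708/12 = 475.667

476 ms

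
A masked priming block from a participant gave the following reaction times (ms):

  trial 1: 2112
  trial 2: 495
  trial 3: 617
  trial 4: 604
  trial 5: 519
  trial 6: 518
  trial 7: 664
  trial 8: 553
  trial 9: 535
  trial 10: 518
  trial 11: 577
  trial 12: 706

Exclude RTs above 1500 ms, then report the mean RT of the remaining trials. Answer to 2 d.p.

Excluded: 2112
Retained (n=11): Σ = 6306
Mean = 6306/11 = 573.2727

573.27 ms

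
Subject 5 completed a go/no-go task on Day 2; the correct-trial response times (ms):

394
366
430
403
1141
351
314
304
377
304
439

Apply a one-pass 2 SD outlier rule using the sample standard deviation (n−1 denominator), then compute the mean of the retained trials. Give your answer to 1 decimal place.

368.2 ms

n = 11, ΣRT = 4823, M = 438.455
Σ(x−M)² = 565194.73; s = √(565194.73/10) = 237.738
Cutoffs: 438.455 ± 2·237.738 → [-37.0, 913.9]
Outside: 1141 → excluded.
Retained (n=10): Σ = 3682, mean = 3682/10 = 368.200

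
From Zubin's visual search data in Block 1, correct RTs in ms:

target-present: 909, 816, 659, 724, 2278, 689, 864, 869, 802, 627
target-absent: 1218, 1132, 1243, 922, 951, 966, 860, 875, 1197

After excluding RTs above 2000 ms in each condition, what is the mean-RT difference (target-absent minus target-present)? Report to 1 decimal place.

target-present: exclude 2278
M(target-present) = 6959/9 = 773.222
M(target-absent) = 9364/9 = 1040.444
Difference = 1040.444 − 773.222 = 267.222 ms

267.2 ms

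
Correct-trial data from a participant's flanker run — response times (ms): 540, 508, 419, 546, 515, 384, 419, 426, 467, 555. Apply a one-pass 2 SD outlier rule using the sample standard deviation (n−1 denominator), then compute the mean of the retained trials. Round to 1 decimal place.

n = 10, ΣRT = 4779, M = 477.900
Σ(x−M)² = 35288.90; s = √(35288.90/9) = 62.618
Cutoffs: 477.900 ± 2·62.618 → [352.7, 603.1]
No RTs fall outside the cutoffs; all 10 retained. Mean = 4779/10 = 477.900

477.9 ms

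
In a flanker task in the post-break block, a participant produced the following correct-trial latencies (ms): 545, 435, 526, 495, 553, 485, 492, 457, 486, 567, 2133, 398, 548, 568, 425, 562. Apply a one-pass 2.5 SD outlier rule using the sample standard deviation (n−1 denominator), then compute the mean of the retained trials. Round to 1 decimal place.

502.8 ms

n = 16, ΣRT = 9675, M = 604.688
Σ(x−M)² = 2534721.44; s = √(2534721.44/15) = 411.074
Cutoffs: 604.688 ± 2.5·411.074 → [-423.0, 1632.4]
Outside: 2133 → excluded.
Retained (n=15): Σ = 7542, mean = 7542/15 = 502.800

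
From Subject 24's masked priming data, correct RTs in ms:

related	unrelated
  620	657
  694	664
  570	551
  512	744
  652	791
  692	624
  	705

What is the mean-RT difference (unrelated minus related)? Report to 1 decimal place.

M(related) = 3740/6 = 623.333
M(unrelated) = 4736/7 = 676.571
Difference = 676.571 − 623.333 = 53.238 ms

53.2 ms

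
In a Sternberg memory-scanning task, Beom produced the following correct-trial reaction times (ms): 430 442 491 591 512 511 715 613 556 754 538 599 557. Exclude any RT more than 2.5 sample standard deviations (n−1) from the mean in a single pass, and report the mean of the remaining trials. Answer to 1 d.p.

562.2 ms

n = 13, ΣRT = 7309, M = 562.231
Σ(x−M)² = 107686.31; s = √(107686.31/12) = 94.730
Cutoffs: 562.231 ± 2.5·94.730 → [325.4, 799.1]
No RTs fall outside the cutoffs; all 13 retained. Mean = 7309/13 = 562.231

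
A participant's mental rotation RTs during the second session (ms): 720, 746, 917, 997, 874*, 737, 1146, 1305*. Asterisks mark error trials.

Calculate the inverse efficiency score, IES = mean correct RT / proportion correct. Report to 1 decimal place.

1169.6 ms

Correct trials (n=6): 720, 746, 917, 997, 737, 1146
Mean correct RT = 5263/6 = 877.1667 ms
Proportion correct = 6/8
IES = 877.1667 / (6/8) = 1169.556 ms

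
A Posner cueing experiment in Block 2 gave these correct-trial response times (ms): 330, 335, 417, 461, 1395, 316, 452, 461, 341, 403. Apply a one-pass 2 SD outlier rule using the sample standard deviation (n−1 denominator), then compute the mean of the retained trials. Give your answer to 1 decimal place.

390.7 ms

n = 10, ΣRT = 4911, M = 491.100
Σ(x−M)² = 937138.90; s = √(937138.90/9) = 322.686
Cutoffs: 491.100 ± 2·322.686 → [-154.3, 1136.5]
Outside: 1395 → excluded.
Retained (n=9): Σ = 3516, mean = 3516/9 = 390.667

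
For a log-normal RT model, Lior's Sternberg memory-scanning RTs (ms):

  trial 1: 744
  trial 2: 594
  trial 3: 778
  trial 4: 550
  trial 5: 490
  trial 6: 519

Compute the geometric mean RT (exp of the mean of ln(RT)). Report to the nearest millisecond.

ln(RT): 6.6120, 6.3869, 6.6567, 6.3099, 6.1944, 6.2519
Mean ln(RT) = 38.4119/6 = 6.40198
Geometric mean = exp(6.40198) = 603.04 ms

603 ms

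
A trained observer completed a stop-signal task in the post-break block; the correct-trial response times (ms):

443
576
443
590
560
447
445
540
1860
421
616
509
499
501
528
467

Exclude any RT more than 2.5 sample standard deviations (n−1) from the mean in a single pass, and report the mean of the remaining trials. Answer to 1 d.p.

505.7 ms

n = 16, ΣRT = 9445, M = 590.312
Σ(x−M)² = 1772159.44; s = √(1772159.44/15) = 343.721
Cutoffs: 590.312 ± 2.5·343.721 → [-269.0, 1449.6]
Outside: 1860 → excluded.
Retained (n=15): Σ = 7585, mean = 7585/15 = 505.667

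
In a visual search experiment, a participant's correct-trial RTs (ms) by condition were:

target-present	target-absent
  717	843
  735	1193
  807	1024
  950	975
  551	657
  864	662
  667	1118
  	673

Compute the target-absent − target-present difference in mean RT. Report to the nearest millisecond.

137 ms

M(target-present) = 5291/7 = 755.857
M(target-absent) = 7145/8 = 893.125
Difference = 893.125 − 755.857 = 137.268 ms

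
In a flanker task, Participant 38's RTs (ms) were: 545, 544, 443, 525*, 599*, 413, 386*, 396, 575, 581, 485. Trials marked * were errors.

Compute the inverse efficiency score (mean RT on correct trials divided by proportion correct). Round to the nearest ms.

Correct trials (n=8): 545, 544, 443, 413, 396, 575, 581, 485
Mean correct RT = 3982/8 = 497.7500 ms
Proportion correct = 8/11
IES = 497.7500 / (8/11) = 684.406 ms

684 ms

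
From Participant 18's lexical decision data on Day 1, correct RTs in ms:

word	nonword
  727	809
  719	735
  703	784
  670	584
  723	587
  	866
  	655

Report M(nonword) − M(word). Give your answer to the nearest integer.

9 ms

M(word) = 3542/5 = 708.400
M(nonword) = 5020/7 = 717.143
Difference = 717.143 − 708.400 = 8.743 ms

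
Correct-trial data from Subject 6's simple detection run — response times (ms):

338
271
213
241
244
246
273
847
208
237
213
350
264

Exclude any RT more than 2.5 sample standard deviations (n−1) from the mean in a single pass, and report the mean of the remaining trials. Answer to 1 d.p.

258.2 ms

n = 13, ΣRT = 3945, M = 303.462
Σ(x−M)² = 342967.23; s = √(342967.23/12) = 169.058
Cutoffs: 303.462 ± 2.5·169.058 → [-119.2, 726.1]
Outside: 847 → excluded.
Retained (n=12): Σ = 3098, mean = 3098/12 = 258.167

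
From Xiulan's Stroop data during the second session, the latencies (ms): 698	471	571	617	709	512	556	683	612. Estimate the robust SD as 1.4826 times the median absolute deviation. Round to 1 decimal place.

Sorted: 471, 512, 556, 571, 612, 617, 683, 698, 709 → median = 612
|x − 612| sorted: 0, 5, 41, 56, 71, 86, 97, 100, 141 → MAD = 71
Robust SD ≈ 1.4826 × 71 = 105.265

105.3 ms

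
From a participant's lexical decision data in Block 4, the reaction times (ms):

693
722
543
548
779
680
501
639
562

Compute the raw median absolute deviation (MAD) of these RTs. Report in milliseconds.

83 ms

Sorted: 501, 543, 548, 562, 639, 680, 693, 722, 779 → median = 639
|x − 639|: 54, 83, 96, 91, 140, 41, 138, 0, 77
Sorted deviations: 0, 41, 54, 77, 83, 91, 96, 138, 140 → MAD = 83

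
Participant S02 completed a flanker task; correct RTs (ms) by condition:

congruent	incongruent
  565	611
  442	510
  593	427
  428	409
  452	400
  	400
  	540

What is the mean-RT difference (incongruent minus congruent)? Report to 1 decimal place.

-25.0 ms

M(congruent) = 2480/5 = 496.000
M(incongruent) = 3297/7 = 471.000
Difference = 471.000 − 496.000 = -25.000 ms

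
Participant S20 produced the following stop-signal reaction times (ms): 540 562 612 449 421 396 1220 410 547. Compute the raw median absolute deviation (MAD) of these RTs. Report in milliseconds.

Sorted: 396, 410, 421, 449, 540, 547, 562, 612, 1220 → median = 540
|x − 540|: 0, 22, 72, 91, 119, 144, 680, 130, 7
Sorted deviations: 0, 7, 22, 72, 91, 119, 130, 144, 680 → MAD = 91

91 ms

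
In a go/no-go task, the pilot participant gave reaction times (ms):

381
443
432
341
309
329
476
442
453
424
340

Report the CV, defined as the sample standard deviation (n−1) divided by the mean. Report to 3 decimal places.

0.148

n = 11, Σ = 4370, M = 397.2727
Σ(x−M)² = 34480.182; s = √(34480.182/10) = 58.7198
CV = 58.7198 / 397.2727 = 0.14781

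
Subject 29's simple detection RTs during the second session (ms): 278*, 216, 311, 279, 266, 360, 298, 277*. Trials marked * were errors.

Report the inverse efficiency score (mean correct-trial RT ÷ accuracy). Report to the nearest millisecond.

384 ms

Correct trials (n=6): 216, 311, 279, 266, 360, 298
Mean correct RT = 1730/6 = 288.3333 ms
Proportion correct = 6/8
IES = 288.3333 / (6/8) = 384.444 ms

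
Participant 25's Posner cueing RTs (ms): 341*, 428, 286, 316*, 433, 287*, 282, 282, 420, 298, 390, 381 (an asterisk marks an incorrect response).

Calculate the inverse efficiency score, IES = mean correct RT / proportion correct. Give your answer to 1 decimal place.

Correct trials (n=9): 428, 286, 433, 282, 282, 420, 298, 390, 381
Mean correct RT = 3200/9 = 355.5556 ms
Proportion correct = 9/12
IES = 355.5556 / (9/12) = 474.074 ms

474.1 ms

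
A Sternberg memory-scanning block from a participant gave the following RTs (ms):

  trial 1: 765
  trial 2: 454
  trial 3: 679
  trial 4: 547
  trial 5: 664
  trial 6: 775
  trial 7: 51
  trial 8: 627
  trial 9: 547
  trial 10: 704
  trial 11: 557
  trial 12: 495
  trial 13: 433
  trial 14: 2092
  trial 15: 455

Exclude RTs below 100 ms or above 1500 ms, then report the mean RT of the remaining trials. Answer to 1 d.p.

592.5 ms

Excluded: 51, 2092
Retained (n=13): Σ = 7702
Mean = 7702/13 = 592.4615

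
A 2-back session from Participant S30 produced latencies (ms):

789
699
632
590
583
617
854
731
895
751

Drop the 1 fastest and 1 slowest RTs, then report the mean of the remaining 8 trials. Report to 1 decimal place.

Sorted: 583, 590, 617, 632, 699, 731, 751, 789, 854, 895
Drop lowest 1 (583) and highest 1 (895)
Remaining (n=8): Σ = 5663, mean = 5663/8 = 707.875

707.9 ms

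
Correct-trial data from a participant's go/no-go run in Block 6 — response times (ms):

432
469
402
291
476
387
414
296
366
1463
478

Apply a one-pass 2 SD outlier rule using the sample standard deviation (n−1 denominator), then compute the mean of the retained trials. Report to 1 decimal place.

n = 11, ΣRT = 5474, M = 497.636
Σ(x−M)² = 1066974.55; s = √(1066974.55/10) = 326.646
Cutoffs: 497.636 ± 2·326.646 → [-155.7, 1150.9]
Outside: 1463 → excluded.
Retained (n=10): Σ = 4011, mean = 4011/10 = 401.100

401.1 ms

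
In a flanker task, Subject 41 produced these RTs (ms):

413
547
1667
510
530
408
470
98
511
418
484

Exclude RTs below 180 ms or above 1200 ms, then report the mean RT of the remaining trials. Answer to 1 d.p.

Excluded: 98, 1667
Retained (n=9): Σ = 4291
Mean = 4291/9 = 476.7778

476.8 ms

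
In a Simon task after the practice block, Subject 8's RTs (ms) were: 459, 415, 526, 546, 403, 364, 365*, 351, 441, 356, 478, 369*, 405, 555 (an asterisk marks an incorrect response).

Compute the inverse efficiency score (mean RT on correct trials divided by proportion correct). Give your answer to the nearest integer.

515 ms

Correct trials (n=12): 459, 415, 526, 546, 403, 364, 351, 441, 356, 478, 405, 555
Mean correct RT = 5299/12 = 441.5833 ms
Proportion correct = 12/14
IES = 441.5833 / (12/14) = 515.181 ms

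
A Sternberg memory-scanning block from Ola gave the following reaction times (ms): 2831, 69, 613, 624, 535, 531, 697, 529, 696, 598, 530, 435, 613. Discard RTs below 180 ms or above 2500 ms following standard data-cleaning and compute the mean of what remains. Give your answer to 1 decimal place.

Excluded: 69, 2831
Retained (n=11): Σ = 6401
Mean = 6401/11 = 581.9091

581.9 ms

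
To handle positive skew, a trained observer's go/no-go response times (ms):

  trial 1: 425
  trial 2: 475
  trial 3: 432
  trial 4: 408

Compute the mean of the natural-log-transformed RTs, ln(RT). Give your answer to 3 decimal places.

6.074

ln(RT): 6.0521, 6.1633, 6.0684, 6.0113
Σ ln(RT) = 24.2951
Mean = 24.2951/4 = 6.07377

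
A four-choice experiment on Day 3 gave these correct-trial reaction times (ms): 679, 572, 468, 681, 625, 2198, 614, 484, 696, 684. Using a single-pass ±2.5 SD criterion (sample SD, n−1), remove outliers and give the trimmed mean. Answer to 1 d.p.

611.4 ms

n = 10, ΣRT = 7701, M = 770.100
Σ(x−M)² = 2325822.90; s = √(2325822.90/9) = 508.355
Cutoffs: 770.100 ± 2.5·508.355 → [-500.8, 2041.0]
Outside: 2198 → excluded.
Retained (n=9): Σ = 5503, mean = 5503/9 = 611.444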